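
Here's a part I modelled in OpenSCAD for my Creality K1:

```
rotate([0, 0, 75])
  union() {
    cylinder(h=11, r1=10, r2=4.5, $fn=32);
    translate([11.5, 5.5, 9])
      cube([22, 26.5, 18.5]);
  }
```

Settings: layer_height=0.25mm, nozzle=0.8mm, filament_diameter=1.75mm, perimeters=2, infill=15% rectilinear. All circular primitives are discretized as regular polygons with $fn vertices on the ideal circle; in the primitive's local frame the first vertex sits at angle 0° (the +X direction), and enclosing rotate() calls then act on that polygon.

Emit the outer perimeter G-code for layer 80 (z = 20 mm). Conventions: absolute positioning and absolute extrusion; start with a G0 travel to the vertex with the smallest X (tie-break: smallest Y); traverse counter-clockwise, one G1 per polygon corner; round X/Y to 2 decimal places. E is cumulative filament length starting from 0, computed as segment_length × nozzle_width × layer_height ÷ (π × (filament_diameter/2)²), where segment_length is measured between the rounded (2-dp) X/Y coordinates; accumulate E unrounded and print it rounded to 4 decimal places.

G0 X-27.93 Y19.39 Z20.00
G1 X-2.34 Y12.53 E2.2029
G1 X3.36 Y33.78 E4.0324
G1 X-22.24 Y40.64 E6.2361
G1 X-27.93 Y19.39 E8.0653

At z = 20 mm: the cone is not intersected at this z (z outside [0, 11]); the 22×26.5 cube at (11.5, 5.5) contributes its full rectangle; Combining (union): only the 22×26.5 cube at (11.5, 5.5) is present, so the union is just that shape — 1 connected region; (rotated 75° about Z; rotation is an isometry so areas/perimeters/island counts are preserved). The outline is a single polygon with 4 vertices. Extrusion per mm of travel: 0.8 × 0.25 / (π × 0.875²) = 0.083150. Accumulating E over each segment gives final E = 8.0653.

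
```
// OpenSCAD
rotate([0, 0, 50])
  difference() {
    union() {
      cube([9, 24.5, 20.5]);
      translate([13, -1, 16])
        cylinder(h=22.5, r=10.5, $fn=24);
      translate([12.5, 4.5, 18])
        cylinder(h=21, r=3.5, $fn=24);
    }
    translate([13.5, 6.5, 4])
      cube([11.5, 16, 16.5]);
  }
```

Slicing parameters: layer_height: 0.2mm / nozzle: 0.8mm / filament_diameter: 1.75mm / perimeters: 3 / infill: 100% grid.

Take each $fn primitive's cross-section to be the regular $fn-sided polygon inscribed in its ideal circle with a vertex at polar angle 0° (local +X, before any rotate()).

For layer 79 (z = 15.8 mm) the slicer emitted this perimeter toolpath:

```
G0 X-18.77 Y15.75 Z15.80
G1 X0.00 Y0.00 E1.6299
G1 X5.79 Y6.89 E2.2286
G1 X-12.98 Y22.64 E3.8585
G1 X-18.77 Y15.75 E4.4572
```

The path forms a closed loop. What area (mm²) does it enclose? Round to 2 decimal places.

220.52 mm²

Apply the shoelace formula to the sequence of (X, Y) vertices; enclosed area = 220.52 mm².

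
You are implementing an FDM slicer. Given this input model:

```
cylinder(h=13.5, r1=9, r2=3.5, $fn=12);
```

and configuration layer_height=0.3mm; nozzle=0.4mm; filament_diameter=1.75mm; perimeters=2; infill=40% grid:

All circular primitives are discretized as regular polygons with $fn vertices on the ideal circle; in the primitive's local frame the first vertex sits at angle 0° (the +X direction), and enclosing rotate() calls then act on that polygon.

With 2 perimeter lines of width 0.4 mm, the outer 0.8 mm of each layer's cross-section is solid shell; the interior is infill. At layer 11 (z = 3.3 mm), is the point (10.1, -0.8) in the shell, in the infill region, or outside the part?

At z = 3.3 mm: the cone: at t=0.244 of its height the radius interpolates to r₁+(r₂−r₁)t = 7.656, giving a regular 12-gon of that circumradius. Overall, the cross-section is a single solid region. The nearest boundary edge runs (6.63, -3.83)→(7.66, 0.00); distance from the point to it = 2.57 mm. The point is not inside any of the regions above, so it lies outside the cross-section (2.57 mm from the nearest boundary).

outside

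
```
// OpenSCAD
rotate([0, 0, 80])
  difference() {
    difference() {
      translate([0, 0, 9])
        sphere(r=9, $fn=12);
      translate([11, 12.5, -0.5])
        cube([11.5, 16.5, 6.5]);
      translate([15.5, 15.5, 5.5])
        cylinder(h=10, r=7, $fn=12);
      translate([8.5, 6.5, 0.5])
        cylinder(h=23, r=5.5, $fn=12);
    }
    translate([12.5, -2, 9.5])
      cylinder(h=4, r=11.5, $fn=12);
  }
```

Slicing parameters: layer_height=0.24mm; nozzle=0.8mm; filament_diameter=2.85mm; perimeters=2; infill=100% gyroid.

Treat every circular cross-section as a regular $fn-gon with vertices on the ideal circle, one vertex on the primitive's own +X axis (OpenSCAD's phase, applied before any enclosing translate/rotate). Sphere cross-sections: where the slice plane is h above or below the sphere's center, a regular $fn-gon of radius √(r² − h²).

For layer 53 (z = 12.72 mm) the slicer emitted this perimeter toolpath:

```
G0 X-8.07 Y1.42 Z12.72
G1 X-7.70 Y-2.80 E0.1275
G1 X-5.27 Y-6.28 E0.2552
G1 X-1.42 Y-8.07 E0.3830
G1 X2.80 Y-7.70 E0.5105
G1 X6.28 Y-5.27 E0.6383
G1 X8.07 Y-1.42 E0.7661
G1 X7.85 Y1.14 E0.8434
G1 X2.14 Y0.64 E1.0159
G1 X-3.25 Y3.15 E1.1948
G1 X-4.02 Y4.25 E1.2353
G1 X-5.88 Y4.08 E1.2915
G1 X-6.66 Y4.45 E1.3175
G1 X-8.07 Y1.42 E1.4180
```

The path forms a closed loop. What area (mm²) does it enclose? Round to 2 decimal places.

Apply the shoelace formula to the sequence of (X, Y) vertices; enclosed area = 134.07 mm².

134.07 mm²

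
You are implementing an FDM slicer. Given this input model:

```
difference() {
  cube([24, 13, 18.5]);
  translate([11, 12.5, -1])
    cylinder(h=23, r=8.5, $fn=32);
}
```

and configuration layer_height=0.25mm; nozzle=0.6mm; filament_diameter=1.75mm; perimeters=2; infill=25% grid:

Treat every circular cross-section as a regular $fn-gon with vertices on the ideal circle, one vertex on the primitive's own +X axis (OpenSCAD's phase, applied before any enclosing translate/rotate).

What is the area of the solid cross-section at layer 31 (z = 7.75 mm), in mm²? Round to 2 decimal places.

190.76 mm²

At z = 7.75 mm: the cube (footprint 24×13) is included at this height (area 312.00 mm²); the cylinder at (11, 12.5): section is a regular 32-gon, circumradius r=8.5 (area = (32/2)·8.500²·sin(360°/32) = 225.52 mm²); After the difference (first − rest): starting from the 24×13 cube (312.00 mm²), the r=8.5 cylinder at (11, 12.5) partially overlaps it — only the 121.24 mm² overlap (of its 225.52 mm²) is removed, clipping the outline — area = 190.76 mm². Overall, the cross-section is a single solid region. Net area = 190.76 mm².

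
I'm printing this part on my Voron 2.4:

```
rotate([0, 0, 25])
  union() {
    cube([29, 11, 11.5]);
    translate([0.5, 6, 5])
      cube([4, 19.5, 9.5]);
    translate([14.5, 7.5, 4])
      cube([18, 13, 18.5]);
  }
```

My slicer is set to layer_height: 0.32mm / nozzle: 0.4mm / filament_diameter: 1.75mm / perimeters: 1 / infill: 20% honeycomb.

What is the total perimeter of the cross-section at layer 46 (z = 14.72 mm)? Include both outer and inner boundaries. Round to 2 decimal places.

62.00 mm

At z = 14.72 mm: the cube is not intersected at this z (z outside [0, 11.5]); the cube at (0.5, 6) does not reach this height (z outside [5, 14.5]); the cube at (14.5, 7.5) is present — its section is the full 18×13 rectangle (perimeter 62.00 mm); Merging all regions: only the 18×13 cube at (14.5, 7.5) is present, so the union is just that shape — boundary = 62.00 mm; (whole slice rotated 25° about Z — lengths, areas and connectivity unchanged). Overall, the cross-section is a single solid region. Total boundary length (outer) = 62.00 mm.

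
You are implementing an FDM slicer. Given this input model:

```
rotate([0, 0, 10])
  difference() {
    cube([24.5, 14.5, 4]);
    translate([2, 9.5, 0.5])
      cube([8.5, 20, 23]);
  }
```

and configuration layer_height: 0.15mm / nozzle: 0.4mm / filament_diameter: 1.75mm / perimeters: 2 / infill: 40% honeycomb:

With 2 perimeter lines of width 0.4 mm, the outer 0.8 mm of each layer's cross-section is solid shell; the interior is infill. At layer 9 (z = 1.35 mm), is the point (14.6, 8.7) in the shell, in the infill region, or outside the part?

At z = 1.35 mm: the cube (footprint 24.5×14.5) is included at this height; the cube at (2, 9.5) is present — its section is the full 8.5×20 rectangle; Subtracting the remaining from the first: starting from the 24.5×14.5 cube, the 8.5×20 cube at (2, 9.5) partially overlaps it — only the 42.50 mm² overlap (of its 170.00 mm²) is removed, clipping the outline — 1 connected region; (rotated 10° about Z; rotation is an isometry so areas/perimeters/island counts are preserved). Overall, the cross-section is a single solid region. Undo the 10° rotation: the query point maps to (15.889, 6.033) in the un-rotated model frame. The nearest boundary edge runs (24.50, 0.00)→(0.00, 0.00); distance from the point to it = 6.03 mm. The point is inside the cross-section and 6.03 mm from the nearest boundary — more than the 0.8 mm shell width (2 × 0.4), so it's in the infill interior.

infill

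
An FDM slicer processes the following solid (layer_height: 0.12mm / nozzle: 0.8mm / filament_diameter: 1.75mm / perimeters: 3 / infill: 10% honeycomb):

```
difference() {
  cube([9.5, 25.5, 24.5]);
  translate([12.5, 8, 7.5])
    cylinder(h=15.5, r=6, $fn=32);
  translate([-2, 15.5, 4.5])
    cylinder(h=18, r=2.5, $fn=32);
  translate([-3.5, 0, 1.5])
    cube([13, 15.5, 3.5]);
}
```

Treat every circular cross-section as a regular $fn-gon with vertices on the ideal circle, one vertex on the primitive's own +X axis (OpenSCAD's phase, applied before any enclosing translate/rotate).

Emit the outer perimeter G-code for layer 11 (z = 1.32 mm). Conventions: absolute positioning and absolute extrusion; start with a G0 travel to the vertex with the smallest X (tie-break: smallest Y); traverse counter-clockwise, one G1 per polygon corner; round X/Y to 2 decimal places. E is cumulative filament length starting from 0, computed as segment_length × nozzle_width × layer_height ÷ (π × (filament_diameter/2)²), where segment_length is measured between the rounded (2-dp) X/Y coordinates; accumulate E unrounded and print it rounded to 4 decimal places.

At z = 1.32 mm: the 9.5×25.5 cube contributes its full rectangle; the cylinder at (12.5, 8) is not intersected at this z (z outside [7.5, 23]); the cylinder at (-2, 15.5) does not reach this height (z outside [4.5, 22.5]); the cube at (-3.5, 0) does not reach this height (z outside [1.5, 5]); Subtracting the remaining from the first: none of the subtracted shapes is present at this height, so the 9.5×25.5 cube is unchanged — 1 connected region. The outline is a single polygon with 4 vertices. Extrusion per mm of travel: 0.8 × 0.12 / (π × 0.875²) = 0.039912. Accumulating E over each segment gives final E = 2.7939.

G0 X0.00 Y0.00 Z1.32
G1 X9.50 Y0.00 E0.3792
G1 X9.50 Y25.50 E1.3969
G1 X0.00 Y25.50 E1.7761
G1 X0.00 Y0.00 E2.7939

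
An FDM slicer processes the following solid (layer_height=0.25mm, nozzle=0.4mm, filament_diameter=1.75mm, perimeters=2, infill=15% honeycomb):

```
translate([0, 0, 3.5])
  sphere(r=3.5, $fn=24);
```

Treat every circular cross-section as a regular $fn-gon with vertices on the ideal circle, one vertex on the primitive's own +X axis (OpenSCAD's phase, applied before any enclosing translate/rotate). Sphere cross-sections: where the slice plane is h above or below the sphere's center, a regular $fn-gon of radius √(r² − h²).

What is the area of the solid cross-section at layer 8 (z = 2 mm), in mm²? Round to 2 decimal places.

At z = 2 mm: the sphere: section is a regular 24-gon, circumradius = √(r²−h²) = √(3.5²−1.5²) = 3.162 (area = (24/2)·3.162²·sin(360°/24) = 31.06 mm²). Overall, the cross-section is a single solid region. Net area = 31.06 mm².

31.06 mm²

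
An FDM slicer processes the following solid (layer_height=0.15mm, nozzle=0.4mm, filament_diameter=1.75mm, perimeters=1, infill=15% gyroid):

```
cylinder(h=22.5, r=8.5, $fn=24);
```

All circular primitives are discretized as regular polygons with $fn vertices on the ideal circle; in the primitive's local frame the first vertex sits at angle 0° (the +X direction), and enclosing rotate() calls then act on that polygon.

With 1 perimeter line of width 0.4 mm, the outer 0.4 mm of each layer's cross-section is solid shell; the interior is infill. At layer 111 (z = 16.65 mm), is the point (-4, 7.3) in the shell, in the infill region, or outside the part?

shell

At z = 16.65 mm: the r=8.5 cylinder contributes a regular 24-gon of circumradius 8.5. Overall, the cross-section is a single solid region. The nearest boundary edge runs (-2.20, 8.21)→(-4.25, 7.36); distance from the point to it = 0.15 mm. The point is inside the cross-section, 0.15 mm from the nearest boundary — within the 0.4 mm shell band (1 × 0.4).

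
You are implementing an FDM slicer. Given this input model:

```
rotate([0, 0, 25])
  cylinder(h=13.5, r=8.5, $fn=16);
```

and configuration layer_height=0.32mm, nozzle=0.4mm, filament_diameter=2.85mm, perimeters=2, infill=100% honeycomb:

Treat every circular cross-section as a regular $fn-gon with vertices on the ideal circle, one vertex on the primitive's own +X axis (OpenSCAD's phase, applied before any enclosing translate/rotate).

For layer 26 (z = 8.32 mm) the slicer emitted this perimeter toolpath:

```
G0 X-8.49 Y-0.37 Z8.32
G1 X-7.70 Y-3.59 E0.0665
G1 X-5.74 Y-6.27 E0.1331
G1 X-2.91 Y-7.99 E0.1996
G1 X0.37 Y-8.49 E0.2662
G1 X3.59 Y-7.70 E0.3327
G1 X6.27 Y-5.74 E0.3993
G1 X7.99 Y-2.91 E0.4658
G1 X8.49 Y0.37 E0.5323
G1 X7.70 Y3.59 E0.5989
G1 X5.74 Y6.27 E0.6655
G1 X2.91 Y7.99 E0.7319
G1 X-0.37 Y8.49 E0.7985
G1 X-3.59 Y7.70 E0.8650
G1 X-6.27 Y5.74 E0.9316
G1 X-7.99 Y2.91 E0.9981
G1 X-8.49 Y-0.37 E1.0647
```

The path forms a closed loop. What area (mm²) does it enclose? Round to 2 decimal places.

221.16 mm²

Apply the shoelace formula to the sequence of (X, Y) vertices; enclosed area = 221.16 mm².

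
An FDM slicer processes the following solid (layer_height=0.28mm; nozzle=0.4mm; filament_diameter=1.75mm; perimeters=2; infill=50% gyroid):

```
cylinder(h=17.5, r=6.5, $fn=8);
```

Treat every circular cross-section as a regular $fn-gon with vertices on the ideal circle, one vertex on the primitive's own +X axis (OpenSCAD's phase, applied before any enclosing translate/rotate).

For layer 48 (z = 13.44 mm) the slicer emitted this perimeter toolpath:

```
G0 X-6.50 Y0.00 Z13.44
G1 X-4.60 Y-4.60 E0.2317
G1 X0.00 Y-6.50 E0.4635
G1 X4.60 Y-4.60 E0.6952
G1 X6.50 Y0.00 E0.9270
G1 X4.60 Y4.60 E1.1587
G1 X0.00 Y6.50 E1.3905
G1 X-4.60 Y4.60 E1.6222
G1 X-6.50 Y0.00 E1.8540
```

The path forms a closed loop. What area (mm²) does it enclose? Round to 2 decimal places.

Apply the shoelace formula to the sequence of (X, Y) vertices; enclosed area = 119.60 mm².

119.60 mm²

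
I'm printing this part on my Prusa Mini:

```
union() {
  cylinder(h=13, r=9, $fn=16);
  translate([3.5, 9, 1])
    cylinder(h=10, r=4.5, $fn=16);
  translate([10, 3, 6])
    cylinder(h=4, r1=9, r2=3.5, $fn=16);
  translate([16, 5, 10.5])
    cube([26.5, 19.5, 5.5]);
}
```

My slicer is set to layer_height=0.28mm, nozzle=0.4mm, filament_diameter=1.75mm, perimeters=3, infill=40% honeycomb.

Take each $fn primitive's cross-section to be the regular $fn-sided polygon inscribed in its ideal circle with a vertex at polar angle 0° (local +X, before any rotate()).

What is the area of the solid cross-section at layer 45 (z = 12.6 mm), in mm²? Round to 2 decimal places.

764.73 mm²

At z = 12.6 mm: the r=9 cylinder gives a regular 16-gon of circumradius 9 (constant along its height) (area = (16/2)·9.000²·sin(360°/16) = 247.98 mm²); the cylinder at (3.5, 9) is absent (z outside [1, 11]); the cone at (10, 3) is not intersected at this z (z outside [6, 10]); the cube at (16, 5) (footprint 26.5×19.5) is included at this height (area 516.75 mm²); Merging all regions: the 2 present regions are separate (no shared area or edge), so areas and boundary lengths simply add and each stays a separate island — area = 764.73 mm². Overall, the cross-section has 2 separate islands. Net area = 764.73 mm².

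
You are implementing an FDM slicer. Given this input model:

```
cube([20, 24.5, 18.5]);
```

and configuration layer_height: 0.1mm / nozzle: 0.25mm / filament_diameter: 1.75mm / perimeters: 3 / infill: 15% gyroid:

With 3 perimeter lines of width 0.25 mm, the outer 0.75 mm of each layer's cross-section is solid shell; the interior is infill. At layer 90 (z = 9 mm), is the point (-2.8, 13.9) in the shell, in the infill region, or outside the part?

At z = 9 mm: the cube is present — its section is the full 20×24.5 rectangle. Overall, the cross-section is a single solid region. The nearest boundary edge runs (0.00, 24.50)→(0.00, 0.00); distance from the point to it = 2.80 mm. The point is not inside any of the regions above, so it lies outside the cross-section (2.80 mm from the nearest boundary).

outside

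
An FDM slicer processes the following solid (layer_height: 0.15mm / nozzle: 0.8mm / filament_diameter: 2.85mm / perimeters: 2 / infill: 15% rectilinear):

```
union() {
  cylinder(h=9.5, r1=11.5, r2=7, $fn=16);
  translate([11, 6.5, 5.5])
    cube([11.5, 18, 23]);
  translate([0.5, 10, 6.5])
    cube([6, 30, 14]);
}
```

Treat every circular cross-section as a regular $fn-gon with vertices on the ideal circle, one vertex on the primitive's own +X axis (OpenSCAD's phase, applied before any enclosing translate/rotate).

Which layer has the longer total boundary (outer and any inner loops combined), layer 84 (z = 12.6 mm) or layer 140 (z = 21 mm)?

Layer 84 (z = 12.6): the cone does not reach this height (z outside [0, 9.5]); the cube at (11, 6.5) (footprint 11.5×18) is included at this height (perimeter 59.00 mm); the cube at (0.5, 10) is present — its section is the full 6×30 rectangle (perimeter 72.00 mm); Combining (union): the 2 present regions are separate (no shared area or edge), so areas and boundary lengths simply add and each stays a separate island — boundary = 131.00 mm. So its perimeter = 131.00 mm. Layer 140 (z = 21): the cone is absent (z outside [0, 9.5]); the cube at (11, 6.5) (footprint 11.5×18) is included at this height (perimeter 59.00 mm); the cube at (0.5, 10) is not intersected at this z (z outside [6.5, 20.5]); Combining (union): only the 11.5×18 cube at (11, 6.5) is present, so the union is just that shape — boundary = 59.00 mm. So its perimeter = 59.00 mm. Layer 84 is larger (131.00 vs 59.00 mm).

layer 84 (z = 12.6 mm)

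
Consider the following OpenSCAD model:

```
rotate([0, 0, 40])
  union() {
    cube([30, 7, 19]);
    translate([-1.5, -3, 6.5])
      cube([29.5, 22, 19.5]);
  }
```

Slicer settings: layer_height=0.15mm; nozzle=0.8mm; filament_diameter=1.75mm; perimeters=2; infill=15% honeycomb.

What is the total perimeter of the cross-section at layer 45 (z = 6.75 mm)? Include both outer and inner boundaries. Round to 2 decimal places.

107.00 mm

At z = 6.75 mm: the 30×7 cube contributes its full rectangle (perimeter 74.00 mm); the 29.5×22 cube at (-1.5, -3) contributes its full rectangle (perimeter 103.00 mm); Taking the union: the regions partially overlap (shared area 196.00 mm²), so the edge portions inside another operand are dropped and the merged outline is re-measured after clipping — boundary = 107.00 mm; (whole slice rotated 40° about Z — lengths, areas and connectivity unchanged). Overall, the cross-section is a single solid region. Total boundary length (outer) = 107.00 mm.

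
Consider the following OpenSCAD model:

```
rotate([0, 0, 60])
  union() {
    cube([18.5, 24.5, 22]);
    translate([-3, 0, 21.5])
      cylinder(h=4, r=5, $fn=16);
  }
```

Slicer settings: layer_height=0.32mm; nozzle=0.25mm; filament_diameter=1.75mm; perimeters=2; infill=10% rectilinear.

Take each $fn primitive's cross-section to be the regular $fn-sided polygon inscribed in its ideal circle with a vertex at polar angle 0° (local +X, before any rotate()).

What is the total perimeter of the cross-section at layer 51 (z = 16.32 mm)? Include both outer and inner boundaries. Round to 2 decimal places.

86.00 mm

At z = 16.32 mm: the 18.5×24.5 cube contributes its full rectangle (perimeter 86.00 mm); the cylinder at (-3, 0) is not intersected at this z (z outside [21.5, 25.5]); Taking the union: only the 18.5×24.5 cube is present, so the union is just that shape — boundary = 86.00 mm; (whole slice rotated 60° about Z — lengths, areas and connectivity unchanged). Overall, the cross-section is a single solid region. Total boundary length (outer) = 86.00 mm.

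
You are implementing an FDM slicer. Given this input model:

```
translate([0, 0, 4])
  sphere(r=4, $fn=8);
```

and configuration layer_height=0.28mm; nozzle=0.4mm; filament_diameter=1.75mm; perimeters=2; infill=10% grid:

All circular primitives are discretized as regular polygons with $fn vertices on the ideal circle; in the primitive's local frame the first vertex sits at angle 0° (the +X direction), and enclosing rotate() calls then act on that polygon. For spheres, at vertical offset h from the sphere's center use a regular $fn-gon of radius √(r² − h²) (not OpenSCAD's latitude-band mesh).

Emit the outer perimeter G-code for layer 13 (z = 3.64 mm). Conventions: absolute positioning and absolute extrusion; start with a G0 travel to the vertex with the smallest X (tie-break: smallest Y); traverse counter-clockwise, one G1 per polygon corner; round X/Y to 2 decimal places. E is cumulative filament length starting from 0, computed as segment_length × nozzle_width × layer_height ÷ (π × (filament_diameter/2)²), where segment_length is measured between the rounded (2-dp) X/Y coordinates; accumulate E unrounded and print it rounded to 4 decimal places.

At z = 3.64 mm: the sphere: section is a regular 8-gon, circumradius = √(r²−h²) = √(4²−0.36²) = 3.984. The outline is a single polygon with 8 vertices. Extrusion per mm of travel: 0.4 × 0.28 / (π × 0.875²) = 0.046564. Accumulating E over each segment gives final E = 1.1359.

G0 X-3.98 Y0.00 Z3.64
G1 X-2.82 Y-2.82 E0.1420
G1 X0.00 Y-3.98 E0.2840
G1 X2.82 Y-2.82 E0.4260
G1 X3.98 Y0.00 E0.5679
G1 X2.82 Y2.82 E0.7099
G1 X0.00 Y3.98 E0.8519
G1 X-2.82 Y2.82 E0.9939
G1 X-3.98 Y0.00 E1.1359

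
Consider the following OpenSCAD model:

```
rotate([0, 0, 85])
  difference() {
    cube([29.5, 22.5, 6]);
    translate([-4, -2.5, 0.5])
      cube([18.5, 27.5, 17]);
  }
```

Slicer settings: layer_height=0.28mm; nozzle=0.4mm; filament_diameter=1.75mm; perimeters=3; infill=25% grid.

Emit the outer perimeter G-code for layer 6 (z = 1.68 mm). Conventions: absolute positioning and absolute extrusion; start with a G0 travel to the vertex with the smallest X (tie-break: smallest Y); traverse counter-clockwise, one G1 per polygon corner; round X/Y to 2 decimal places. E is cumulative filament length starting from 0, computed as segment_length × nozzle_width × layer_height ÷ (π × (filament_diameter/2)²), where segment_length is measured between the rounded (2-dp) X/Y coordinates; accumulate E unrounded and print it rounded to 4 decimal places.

G0 X-21.15 Y16.41 Z1.68
G1 X1.26 Y14.44 E1.0475
G1 X2.57 Y29.39 E1.7463
G1 X-19.84 Y31.35 E2.7938
G1 X-21.15 Y16.41 E3.4922

At z = 1.68 mm: the 29.5×22.5 cube contributes its full rectangle; the 18.5×27.5 cube at (-4, -2.5) contributes its full rectangle; Subtracting the remaining from the first: starting from the 29.5×22.5 cube, the 18.5×27.5 cube at (-4, -2.5) partially overlaps it — only the 326.25 mm² overlap (of its 508.75 mm²) is removed, clipping the outline — 1 connected region; (whole slice rotated 85° about Z — lengths, areas and connectivity unchanged). The outline is a single polygon with 4 vertices. Extrusion per mm of travel: 0.4 × 0.28 / (π × 0.875²) = 0.046564. Accumulating E over each segment gives final E = 3.4922.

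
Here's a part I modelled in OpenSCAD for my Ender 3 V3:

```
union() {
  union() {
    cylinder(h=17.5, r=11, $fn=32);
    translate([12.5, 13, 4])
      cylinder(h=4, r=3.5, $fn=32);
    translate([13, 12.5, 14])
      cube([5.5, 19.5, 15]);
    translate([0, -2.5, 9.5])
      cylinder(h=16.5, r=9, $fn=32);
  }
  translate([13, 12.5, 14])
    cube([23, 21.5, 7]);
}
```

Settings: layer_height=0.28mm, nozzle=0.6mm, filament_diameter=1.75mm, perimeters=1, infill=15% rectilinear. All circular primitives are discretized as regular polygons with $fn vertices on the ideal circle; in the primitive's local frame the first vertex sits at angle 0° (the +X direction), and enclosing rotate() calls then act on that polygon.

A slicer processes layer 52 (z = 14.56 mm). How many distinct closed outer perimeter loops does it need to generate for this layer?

At z = 14.56 mm: the cylinder: section is a regular 32-gon, circumradius r=11; the cylinder at (12.5, 13) is not intersected at this z (z outside [4, 8]); the 5.5×19.5 cube at (13, 12.5) contributes its full rectangle; the cylinder at (0, -2.5): section is a regular 32-gon, circumradius r=9; Merging all regions: the regions partially overlap (shared area 248.53 mm²), so overlapping operands fuse into one piece — 2 connected regions; the cube at (13, 12.5) is present — its section is the full 23×21.5 rectangle; Merging all regions: the regions partially overlap (shared area 107.25 mm²), so overlapping operands fuse into one piece — 2 connected regions. The result has 2 disconnected regions.

2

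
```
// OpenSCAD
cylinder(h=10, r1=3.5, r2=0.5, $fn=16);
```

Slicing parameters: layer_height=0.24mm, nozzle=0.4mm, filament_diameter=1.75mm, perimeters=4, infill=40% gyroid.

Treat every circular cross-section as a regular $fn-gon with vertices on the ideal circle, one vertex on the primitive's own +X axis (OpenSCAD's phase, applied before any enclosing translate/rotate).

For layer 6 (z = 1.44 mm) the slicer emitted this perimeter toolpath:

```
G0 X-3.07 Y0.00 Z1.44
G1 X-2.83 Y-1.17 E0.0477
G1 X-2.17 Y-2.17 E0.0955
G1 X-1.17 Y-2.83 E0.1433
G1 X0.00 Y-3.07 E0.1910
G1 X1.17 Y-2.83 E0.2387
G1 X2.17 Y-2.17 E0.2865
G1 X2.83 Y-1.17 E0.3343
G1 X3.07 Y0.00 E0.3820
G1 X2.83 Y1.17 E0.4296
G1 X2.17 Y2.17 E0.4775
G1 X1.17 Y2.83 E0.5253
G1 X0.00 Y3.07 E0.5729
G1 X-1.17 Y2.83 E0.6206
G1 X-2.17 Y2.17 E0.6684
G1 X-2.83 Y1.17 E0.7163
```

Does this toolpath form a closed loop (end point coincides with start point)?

no

Start point (G0): (-3.07, 0.00). End point (last G1): the path does not return to the start — open.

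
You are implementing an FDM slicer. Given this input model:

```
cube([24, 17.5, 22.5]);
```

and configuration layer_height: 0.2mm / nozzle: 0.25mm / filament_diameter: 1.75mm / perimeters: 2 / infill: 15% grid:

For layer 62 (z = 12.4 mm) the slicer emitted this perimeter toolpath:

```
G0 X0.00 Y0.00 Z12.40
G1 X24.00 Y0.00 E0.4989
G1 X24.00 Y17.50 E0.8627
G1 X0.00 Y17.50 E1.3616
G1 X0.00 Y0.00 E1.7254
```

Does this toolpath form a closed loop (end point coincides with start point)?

yes

Start point (G0): (0.00, 0.00). End point (last G1): the path returns to the start — closed.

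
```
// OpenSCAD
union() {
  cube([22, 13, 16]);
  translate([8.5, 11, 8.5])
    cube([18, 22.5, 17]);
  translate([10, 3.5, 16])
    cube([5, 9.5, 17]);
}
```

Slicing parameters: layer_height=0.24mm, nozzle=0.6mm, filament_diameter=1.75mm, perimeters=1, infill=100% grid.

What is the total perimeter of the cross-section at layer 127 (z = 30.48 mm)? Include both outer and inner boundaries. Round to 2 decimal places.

29.00 mm

At z = 30.48 mm: the cube does not reach this height (z outside [0, 16]); the cube at (8.5, 11) is not intersected at this z (z outside [8.5, 25.5]); the cube at (10, 3.5) is present — its section is the full 5×9.5 rectangle (perimeter 29.00 mm); Taking the union: only the 5×9.5 cube at (10, 3.5) is present, so the union is just that shape — boundary = 29.00 mm. Overall, the cross-section is a single solid region. Total boundary length (outer) = 29.00 mm.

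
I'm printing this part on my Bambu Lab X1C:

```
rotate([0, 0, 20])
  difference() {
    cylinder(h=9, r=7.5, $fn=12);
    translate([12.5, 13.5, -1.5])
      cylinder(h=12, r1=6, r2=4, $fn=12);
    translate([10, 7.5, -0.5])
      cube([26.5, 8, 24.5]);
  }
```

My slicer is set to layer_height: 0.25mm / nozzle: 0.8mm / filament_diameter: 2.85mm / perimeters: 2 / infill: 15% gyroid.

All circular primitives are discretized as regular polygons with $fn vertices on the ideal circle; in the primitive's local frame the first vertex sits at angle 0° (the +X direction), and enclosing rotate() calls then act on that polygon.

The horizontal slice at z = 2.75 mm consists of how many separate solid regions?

1

At z = 2.75 mm: the cylinder: section is a regular 12-gon, circumradius r=7.5; the cone at (12.5, 13.5): at t=0.354 of its height the radius interpolates to r₁+(r₂−r₁)t = 5.292, giving a regular 12-gon of that circumradius; the 26.5×8 cube at (10, 7.5) contributes its full rectangle; After the difference (first − rest): starting from the r=7.5 cylinder, the cone at (12.5, 13.5) misses the remaining region (no effect); the 26.5×8 cube at (10, 7.5) misses the remaining region (no effect) — 1 connected region; (rotated 20° about Z; rotation is an isometry so areas/perimeters/island counts are preserved). The result has 1 disconnected region.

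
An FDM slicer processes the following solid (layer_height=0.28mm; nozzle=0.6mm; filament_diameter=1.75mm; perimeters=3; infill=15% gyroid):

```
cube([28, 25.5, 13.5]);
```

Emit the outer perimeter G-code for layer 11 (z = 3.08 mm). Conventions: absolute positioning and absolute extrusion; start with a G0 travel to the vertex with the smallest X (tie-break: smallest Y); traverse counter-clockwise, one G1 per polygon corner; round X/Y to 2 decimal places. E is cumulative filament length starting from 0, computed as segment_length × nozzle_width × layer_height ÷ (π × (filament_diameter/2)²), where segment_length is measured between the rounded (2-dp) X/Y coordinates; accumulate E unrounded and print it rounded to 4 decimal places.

At z = 3.08 mm: the 28×25.5 cube contributes its full rectangle. The outline is a single polygon with 4 vertices. Extrusion per mm of travel: 0.6 × 0.28 / (π × 0.875²) = 0.069846. Accumulating E over each segment gives final E = 7.4736.

G0 X0.00 Y0.00 Z3.08
G1 X28.00 Y0.00 E1.9557
G1 X28.00 Y25.50 E3.7368
G1 X0.00 Y25.50 E5.6925
G1 X0.00 Y0.00 E7.4736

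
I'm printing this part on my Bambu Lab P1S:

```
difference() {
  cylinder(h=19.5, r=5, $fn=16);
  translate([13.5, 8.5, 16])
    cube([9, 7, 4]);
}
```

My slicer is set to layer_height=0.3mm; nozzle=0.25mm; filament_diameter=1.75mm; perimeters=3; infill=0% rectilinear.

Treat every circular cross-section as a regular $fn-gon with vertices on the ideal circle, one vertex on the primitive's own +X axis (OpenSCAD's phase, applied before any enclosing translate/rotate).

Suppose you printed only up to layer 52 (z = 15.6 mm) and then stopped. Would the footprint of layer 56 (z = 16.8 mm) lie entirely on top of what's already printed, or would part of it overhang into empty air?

Compare the two slices. At z = 15.6: the r=5 cylinder contributes a regular 16-gon of circumradius 5 (area = (16/2)·5.000²·sin(360°/16) = 76.54 mm²); the cube at (13.5, 8.5) is not intersected at this z (z outside [16, 20]); Taking the first minus the rest: none of the subtracted shapes is present at this height, so the r=5 cylinder is unchanged — area = 76.54 mm². At z = 16.8: the r=5 cylinder contributes a regular 16-gon of circumradius 5 (area = (16/2)·5.000²·sin(360°/16) = 76.54 mm²); the cube at (13.5, 8.5) is present — its section is the full 9×7 rectangle (area 63.00 mm²); Taking the first minus the rest: starting from the r=5 cylinder (76.54 mm²), the 9×7 cube at (13.5, 8.5) misses the remaining region (no effect) — area = 76.54 mm². Checking containment: the cross-section at z = 16.8 is a subset of the cross-section at z = 15.6.

entirely on top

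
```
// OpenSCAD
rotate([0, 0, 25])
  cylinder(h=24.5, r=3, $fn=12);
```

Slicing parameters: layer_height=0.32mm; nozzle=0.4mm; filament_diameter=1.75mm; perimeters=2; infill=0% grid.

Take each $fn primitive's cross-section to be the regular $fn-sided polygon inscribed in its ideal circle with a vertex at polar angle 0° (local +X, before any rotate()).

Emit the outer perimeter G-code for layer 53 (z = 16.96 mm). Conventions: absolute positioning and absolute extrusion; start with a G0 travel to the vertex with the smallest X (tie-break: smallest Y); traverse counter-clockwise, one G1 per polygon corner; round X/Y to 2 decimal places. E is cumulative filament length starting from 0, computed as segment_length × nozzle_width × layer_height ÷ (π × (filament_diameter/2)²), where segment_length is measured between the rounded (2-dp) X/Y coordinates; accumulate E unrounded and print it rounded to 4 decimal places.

G0 X-2.99 Y0.26 Z16.96
G1 X-2.72 Y-1.27 E0.0827
G1 X-1.72 Y-2.46 E0.1654
G1 X-0.26 Y-2.99 E0.2481
G1 X1.27 Y-2.72 E0.3307
G1 X2.46 Y-1.72 E0.4135
G1 X2.99 Y-0.26 E0.4961
G1 X2.72 Y1.27 E0.5788
G1 X1.72 Y2.46 E0.6615
G1 X0.26 Y2.99 E0.7442
G1 X-1.27 Y2.72 E0.8268
G1 X-2.46 Y1.72 E0.9096
G1 X-2.99 Y0.26 E0.9922

At z = 16.96 mm: the r=3 cylinder contributes a regular 12-gon of circumradius 3; (rotated 25° about Z; rotation is an isometry so areas/perimeters/island counts are preserved). The outline is a single polygon with 12 vertices. Extrusion per mm of travel: 0.4 × 0.32 / (π × 0.875²) = 0.053216. Accumulating E over each segment gives final E = 0.9922.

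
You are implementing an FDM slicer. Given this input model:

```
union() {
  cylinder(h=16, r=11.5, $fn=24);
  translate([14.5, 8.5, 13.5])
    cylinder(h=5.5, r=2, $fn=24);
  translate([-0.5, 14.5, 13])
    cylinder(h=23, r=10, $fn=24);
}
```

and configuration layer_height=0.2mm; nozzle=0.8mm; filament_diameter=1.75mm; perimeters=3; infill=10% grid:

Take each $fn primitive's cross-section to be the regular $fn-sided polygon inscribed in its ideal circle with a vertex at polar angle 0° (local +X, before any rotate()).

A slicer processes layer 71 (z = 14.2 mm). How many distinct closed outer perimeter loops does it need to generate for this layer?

At z = 14.2 mm: the r=11.5 cylinder contributes a regular 24-gon of circumradius 11.5; the cylinder at (14.5, 8.5): section is a regular 24-gon, circumradius r=2; the r=10 cylinder at (-0.5, 14.5) gives a regular 24-gon of circumradius 10 (constant along its height); Merging all regions: the regions partially overlap (shared area 74.27 mm²), so overlapping operands fuse into one piece — 2 connected regions. The result has 2 disconnected regions.

2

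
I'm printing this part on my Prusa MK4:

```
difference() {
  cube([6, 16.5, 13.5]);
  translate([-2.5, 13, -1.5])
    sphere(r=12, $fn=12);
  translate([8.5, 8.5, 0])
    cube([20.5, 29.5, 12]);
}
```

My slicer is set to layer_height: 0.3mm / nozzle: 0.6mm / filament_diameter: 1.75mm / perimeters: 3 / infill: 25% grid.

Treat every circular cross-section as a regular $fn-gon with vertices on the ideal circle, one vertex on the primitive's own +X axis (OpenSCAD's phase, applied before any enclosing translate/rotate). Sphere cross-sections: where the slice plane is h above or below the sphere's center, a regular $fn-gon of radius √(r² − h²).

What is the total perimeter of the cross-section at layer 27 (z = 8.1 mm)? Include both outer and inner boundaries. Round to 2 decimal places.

43.42 mm

At z = 8.1 mm: the cube (footprint 6×16.5) is included at this height (perimeter 45.00 mm); the r=12 sphere at (-2.5, 13) contributes a regular 12-gon of circumradius √(12²−9.6²) = 7.200 (perimeter = 2·12·7.200·sin(180°/12) = 44.72 mm); the 20.5×29.5 cube at (8.5, 8.5) contributes its full rectangle (perimeter 100.00 mm); Taking the first minus the rest: starting from the 6×16.5 cube, the r=12 sphere at (-2.5, 13) partially overlaps it — only the 36.53 mm² overlap (of its 155.52 mm²) is removed, clipping the outline; the 20.5×29.5 cube at (8.5, 8.5) misses the remaining region (no effect) — boundary = 43.42 mm. Overall, the cross-section is a single solid region. Total boundary length (outer) = 43.42 mm.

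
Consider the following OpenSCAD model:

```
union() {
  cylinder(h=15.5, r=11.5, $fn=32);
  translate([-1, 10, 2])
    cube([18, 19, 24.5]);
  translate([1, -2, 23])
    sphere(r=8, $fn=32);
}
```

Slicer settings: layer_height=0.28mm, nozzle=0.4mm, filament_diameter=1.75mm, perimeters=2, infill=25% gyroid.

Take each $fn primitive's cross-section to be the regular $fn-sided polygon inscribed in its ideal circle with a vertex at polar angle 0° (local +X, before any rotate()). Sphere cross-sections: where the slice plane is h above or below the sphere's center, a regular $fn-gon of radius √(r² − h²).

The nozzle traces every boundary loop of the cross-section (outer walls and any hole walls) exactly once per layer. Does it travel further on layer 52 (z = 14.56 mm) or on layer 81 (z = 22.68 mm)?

Layer 52 (z = 14.56): the r=11.5 cylinder contributes a regular 32-gon of circumradius 11.5 (perimeter = 2·32·11.500·sin(180°/32) = 72.14 mm); the 18×19 cube at (-1, 10) contributes its full rectangle (perimeter 74.00 mm); the sphere at (1, -2) does not reach this height (|z−center|=8.440 > r=8); Taking the union: the regions partially overlap (shared area 6.99 mm²), so the edge portions inside another operand are dropped and the merged outline is re-measured after clipping — boundary = 131.33 mm. So its perimeter = 131.33 mm. Layer 81 (z = 22.68): the cylinder is not intersected at this z (z outside [0, 15.5]); the 18×19 cube at (-1, 10) contributes its full rectangle (perimeter 74.00 mm); the sphere at (1, -2): section is a regular 32-gon, circumradius = √(r²−h²) = √(8²−0.32²) = 7.994 (perimeter = 2·32·7.994·sin(180°/32) = 50.14 mm); Merging all regions: the 2 present regions are separate (no shared area or edge), so areas and boundary lengths simply add and each stays a separate island — boundary = 124.14 mm. So its perimeter = 124.14 mm. Layer 52 is larger (131.33 vs 124.14 mm).

layer 52 (z = 14.56 mm)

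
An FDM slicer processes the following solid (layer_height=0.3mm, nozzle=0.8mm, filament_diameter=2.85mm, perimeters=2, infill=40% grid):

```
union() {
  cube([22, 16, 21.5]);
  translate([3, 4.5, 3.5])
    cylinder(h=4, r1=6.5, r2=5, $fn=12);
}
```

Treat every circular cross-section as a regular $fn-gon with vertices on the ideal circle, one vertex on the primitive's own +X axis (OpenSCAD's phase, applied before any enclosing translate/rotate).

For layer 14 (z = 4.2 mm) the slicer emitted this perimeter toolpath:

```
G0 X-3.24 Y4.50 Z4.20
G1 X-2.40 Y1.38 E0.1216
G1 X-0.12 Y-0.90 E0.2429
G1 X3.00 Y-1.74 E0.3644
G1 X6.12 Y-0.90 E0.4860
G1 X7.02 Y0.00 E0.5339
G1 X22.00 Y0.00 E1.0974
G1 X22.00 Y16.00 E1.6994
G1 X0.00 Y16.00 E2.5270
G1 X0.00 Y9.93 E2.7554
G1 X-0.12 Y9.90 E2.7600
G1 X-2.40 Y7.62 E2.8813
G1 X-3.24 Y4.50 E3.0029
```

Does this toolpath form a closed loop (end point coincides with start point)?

Start point (G0): (-3.24, 4.50). End point (last G1): the path returns to the start — closed.

yes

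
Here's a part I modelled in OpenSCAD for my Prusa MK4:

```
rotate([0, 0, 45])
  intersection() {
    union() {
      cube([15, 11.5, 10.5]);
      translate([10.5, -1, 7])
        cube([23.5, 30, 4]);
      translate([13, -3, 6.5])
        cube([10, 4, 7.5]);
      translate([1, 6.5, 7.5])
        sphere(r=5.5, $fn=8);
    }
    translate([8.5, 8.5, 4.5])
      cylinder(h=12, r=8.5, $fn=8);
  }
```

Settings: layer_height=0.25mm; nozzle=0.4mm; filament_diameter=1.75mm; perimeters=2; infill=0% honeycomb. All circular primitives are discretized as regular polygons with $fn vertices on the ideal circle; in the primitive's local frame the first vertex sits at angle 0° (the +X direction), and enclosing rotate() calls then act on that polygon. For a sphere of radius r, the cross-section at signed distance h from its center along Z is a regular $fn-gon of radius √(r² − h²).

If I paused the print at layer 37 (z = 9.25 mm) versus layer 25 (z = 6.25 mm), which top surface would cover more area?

layer 37 (z = 9.25 mm)

Layer 37 (z = 9.25): the cube is present — its section is the full 15×11.5 rectangle (area 172.50 mm²); the 23.5×30 cube at (10.5, -1) contributes its full rectangle (area 705.00 mm²); the cube at (13, -3) is present — its section is the full 10×4 rectangle (area 40.00 mm²); the r=5.5 sphere at (1, 6.5) contributes a regular 8-gon of circumradius √(5.5²−1.75²) = 5.214 (area = (8/2)·5.214²·sin(360°/8) = 76.90 mm²); Taking the union: the regions partially overlap — summed areas 994.40 mm² minus the doubly-counted overlap 120.10 mm² gives 874.30 mm² — area = 874.30 mm²; the r=8.5 cylinder at (8.5, 8.5) contributes a regular 8-gon of circumradius 8.5 (area = (8/2)·8.500²·sin(360°/8) = 204.35 mm²); Keeping only the common overlap: the r=8.5 cylinder at (8.5, 8.5) partially overlaps that combined region; clipping to the common part keeps 166.74 mm² — area = 166.74 mm²; (rotated 45° about Z; rotation is an isometry so areas/perimeters/island counts are preserved). So its area = 166.74 mm². Layer 25 (z = 6.25): the cube (footprint 15×11.5) is included at this height (area 172.50 mm²); the cube at (10.5, -1) is absent (z outside [7, 11]); the cube at (13, -3) is absent (z outside [6.5, 14]); the r=5.5 sphere at (1, 6.5) slices to a regular 8-gon of circumradius 5.356 (√(r²−h²) with h=1.25 from center) (area = (8/2)·5.356²·sin(360°/8) = 81.14 mm²); Merging all regions: the regions partially overlap — summed areas 253.64 mm² minus the doubly-counted overlap 50.56 mm² gives 203.08 mm² — area = 203.08 mm²; the r=8.5 cylinder at (8.5, 8.5) contributes a regular 8-gon of circumradius 8.5 (area = (8/2)·8.500²·sin(360°/8) = 204.35 mm²); Taking the intersection: the r=8.5 cylinder at (8.5, 8.5) partially overlaps the result so far; clipping to the common part keeps 140.55 mm² — area = 140.55 mm²; (rotated 45° about Z; rotation is an isometry so areas/perimeters/island counts are preserved). So its area = 140.55 mm². Layer 37 is larger (166.74 vs 140.55 mm²).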